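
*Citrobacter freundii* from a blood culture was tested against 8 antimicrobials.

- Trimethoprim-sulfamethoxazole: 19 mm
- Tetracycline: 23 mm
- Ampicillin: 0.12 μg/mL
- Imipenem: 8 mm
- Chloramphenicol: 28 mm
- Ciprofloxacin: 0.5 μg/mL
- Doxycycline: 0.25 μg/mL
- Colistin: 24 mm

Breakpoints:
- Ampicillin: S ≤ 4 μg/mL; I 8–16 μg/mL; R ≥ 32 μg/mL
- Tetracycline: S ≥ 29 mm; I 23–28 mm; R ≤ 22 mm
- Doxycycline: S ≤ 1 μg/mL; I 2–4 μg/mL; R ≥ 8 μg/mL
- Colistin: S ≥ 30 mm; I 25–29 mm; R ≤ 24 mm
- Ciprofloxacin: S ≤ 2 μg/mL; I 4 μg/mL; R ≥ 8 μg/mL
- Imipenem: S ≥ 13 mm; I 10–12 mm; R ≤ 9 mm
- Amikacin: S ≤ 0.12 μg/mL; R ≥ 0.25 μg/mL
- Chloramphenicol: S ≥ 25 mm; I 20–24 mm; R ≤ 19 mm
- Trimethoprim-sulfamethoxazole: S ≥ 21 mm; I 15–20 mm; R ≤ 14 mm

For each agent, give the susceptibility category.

Trimethoprim-sulfamethoxazole (19 mm) in 15–20 mm → Intermediate
Tetracycline 23 mm: in 23–28 mm ⇒ I
Ampicillin (0.12 μg/mL) ≤ 4 μg/mL — S
Imipenem: 8 mm is ≤ 9 mm — resistant
Chloramphenicol: 28 mm is ≥ 25 mm ⇒ susceptible
Ciprofloxacin 0.5 μg/mL: ≤ 2 μg/mL — S
Doxycycline (0.25 μg/mL) ≤ 1 μg/mL ⇒ Susceptible
Colistin (24 mm) ≤ 24 mm ⇒ resistant

I, I, S, R, S, S, S, R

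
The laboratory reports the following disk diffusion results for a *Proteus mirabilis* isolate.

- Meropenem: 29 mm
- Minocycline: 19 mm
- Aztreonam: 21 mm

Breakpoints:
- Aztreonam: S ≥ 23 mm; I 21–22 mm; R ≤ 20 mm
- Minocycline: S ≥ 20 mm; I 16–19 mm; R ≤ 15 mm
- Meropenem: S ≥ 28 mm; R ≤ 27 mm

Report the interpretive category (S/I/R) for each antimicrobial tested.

Meropenem: 29 mm is ≥ 28 mm → Susceptible
Minocycline 19 mm: in 16–19 mm — intermediate
Aztreonam 21 mm: in 21–22 mm — intermediate

S, I, I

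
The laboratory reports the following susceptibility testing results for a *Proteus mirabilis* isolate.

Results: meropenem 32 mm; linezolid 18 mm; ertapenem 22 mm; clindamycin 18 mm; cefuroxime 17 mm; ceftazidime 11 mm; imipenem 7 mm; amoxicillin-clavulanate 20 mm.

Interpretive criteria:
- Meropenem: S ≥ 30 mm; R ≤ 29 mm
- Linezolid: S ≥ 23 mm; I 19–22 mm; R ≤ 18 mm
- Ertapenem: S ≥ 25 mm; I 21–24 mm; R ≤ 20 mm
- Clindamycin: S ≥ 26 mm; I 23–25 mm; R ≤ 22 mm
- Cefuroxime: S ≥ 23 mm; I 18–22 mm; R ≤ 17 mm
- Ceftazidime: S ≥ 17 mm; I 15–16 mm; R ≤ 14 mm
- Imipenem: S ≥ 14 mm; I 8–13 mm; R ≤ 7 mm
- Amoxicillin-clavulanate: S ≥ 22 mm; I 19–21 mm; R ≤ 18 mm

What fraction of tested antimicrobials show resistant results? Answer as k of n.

5 of 8

Meropenem (32 mm) ≥ 30 mm → Susceptible
Linezolid (18 mm) ≤ 18 mm ⇒ resistant
Ertapenem: 22 mm is in 21–24 mm — Intermediate
Clindamycin (18 mm) ≤ 22 mm — Resistant
Cefuroxime 17 mm: ≤ 17 mm → Resistant
Ceftazidime 11 mm: ≤ 14 mm → Resistant
Imipenem (7 mm) ≤ 7 mm → resistant
Amoxicillin-clavulanate: 20 mm is in 19–21 mm ⇒ Intermediate
Resistant: 5/8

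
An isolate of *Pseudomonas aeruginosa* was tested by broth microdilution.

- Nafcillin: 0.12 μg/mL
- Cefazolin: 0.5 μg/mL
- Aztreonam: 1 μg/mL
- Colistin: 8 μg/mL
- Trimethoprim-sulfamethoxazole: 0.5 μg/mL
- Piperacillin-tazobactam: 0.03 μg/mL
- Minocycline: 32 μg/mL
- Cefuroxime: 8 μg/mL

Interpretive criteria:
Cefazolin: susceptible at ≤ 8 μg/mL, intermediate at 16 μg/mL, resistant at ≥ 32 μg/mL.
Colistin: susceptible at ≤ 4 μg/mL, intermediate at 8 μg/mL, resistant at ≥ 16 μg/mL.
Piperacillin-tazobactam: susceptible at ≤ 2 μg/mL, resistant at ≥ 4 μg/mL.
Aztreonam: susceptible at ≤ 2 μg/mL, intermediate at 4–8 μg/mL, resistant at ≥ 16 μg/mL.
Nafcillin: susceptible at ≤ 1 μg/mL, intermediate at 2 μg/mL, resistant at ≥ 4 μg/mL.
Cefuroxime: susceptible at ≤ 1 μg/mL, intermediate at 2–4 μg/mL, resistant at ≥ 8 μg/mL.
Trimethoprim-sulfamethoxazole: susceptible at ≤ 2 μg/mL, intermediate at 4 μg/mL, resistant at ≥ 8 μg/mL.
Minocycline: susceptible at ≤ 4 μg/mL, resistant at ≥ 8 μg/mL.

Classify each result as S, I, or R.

Nafcillin: 0.12 μg/mL is ≤ 1 μg/mL ⇒ susceptible
Cefazolin: 0.5 μg/mL is ≤ 8 μg/mL → Susceptible
Aztreonam: 1 μg/mL is ≤ 2 μg/mL ⇒ S
Colistin (8 μg/mL) = 8 μg/mL — I
Trimethoprim-sulfamethoxazole (0.5 μg/mL) ≤ 2 μg/mL — S
Piperacillin-tazobactam 0.03 μg/mL: ≤ 2 μg/mL → S
Minocycline (32 μg/mL) ≥ 8 μg/mL → R
Cefuroxime (8 μg/mL) ≥ 8 μg/mL → Resistant

S, S, S, I, S, S, R, R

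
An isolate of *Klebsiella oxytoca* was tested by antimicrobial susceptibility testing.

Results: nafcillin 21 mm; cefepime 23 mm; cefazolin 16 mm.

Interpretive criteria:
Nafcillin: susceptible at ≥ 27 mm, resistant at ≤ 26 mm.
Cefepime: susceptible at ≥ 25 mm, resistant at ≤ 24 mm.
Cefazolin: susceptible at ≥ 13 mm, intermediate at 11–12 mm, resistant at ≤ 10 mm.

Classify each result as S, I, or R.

Nafcillin: 21 mm is ≤ 26 mm → R
Cefepime: 23 mm is ≤ 24 mm → R
Cefazolin 16 mm: ≥ 13 mm ⇒ susceptible

R, R, S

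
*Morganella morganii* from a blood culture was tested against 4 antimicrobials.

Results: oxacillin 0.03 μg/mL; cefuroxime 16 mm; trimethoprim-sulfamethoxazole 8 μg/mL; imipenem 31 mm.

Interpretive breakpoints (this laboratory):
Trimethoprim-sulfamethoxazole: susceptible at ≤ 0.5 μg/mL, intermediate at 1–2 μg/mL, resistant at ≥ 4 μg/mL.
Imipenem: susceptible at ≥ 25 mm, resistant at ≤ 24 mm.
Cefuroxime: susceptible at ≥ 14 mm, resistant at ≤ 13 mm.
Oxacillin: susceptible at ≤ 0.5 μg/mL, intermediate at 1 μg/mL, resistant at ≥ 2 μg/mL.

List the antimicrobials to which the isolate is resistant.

trimethoprim-sulfamethoxazole

Oxacillin: 0.03 μg/mL is ≤ 0.5 μg/mL — S
Cefuroxime 16 mm: ≥ 14 mm → Susceptible
Trimethoprim-sulfamethoxazole 8 μg/mL: ≥ 4 μg/mL → Resistant
Imipenem (31 mm) ≥ 25 mm → susceptible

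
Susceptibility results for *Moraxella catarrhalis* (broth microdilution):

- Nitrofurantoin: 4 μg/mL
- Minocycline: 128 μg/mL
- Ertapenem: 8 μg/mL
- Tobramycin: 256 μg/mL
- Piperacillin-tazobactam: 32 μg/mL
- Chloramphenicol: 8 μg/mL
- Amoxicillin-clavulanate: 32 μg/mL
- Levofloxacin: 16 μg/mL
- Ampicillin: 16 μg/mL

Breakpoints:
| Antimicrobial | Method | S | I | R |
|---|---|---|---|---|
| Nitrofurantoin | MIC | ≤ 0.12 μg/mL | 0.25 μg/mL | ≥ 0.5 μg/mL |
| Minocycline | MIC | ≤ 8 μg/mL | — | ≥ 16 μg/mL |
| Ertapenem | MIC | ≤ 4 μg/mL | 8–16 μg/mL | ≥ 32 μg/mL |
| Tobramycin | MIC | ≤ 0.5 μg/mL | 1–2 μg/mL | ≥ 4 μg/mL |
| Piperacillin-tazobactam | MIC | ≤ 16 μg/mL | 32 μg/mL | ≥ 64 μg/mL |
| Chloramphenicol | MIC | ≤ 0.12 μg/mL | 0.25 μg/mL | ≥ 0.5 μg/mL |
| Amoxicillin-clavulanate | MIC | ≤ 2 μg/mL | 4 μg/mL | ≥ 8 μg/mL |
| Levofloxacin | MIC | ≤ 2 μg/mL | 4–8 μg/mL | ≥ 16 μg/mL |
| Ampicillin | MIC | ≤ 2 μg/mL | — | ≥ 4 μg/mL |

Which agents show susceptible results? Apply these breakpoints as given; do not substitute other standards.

Nitrofurantoin: 4 μg/mL is ≥ 0.5 μg/mL — resistant
Minocycline: 128 μg/mL is ≥ 16 μg/mL — Resistant
Ertapenem 8 μg/mL: in 8–16 μg/mL — Intermediate
Tobramycin 256 μg/mL: ≥ 4 μg/mL — Resistant
Piperacillin-tazobactam: 32 μg/mL is = 32 μg/mL — intermediate
Chloramphenicol 8 μg/mL: ≥ 0.5 μg/mL — resistant
Amoxicillin-clavulanate 32 μg/mL: ≥ 8 μg/mL ⇒ R
Levofloxacin (16 μg/mL) ≥ 16 μg/mL — Resistant
Ampicillin (16 μg/mL) ≥ 4 μg/mL — R

none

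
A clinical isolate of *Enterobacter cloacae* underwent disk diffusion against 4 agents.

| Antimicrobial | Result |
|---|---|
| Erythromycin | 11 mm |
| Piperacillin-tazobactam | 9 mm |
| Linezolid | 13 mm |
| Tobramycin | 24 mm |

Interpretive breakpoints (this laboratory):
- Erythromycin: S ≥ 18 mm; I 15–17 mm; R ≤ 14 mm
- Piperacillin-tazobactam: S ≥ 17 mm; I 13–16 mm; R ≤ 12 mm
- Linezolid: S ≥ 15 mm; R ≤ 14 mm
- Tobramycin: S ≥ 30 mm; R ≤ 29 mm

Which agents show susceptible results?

none

Erythromycin: 11 mm is ≤ 14 mm ⇒ resistant
Piperacillin-tazobactam 9 mm: ≤ 12 mm → Resistant
Linezolid 13 mm: ≤ 14 mm → resistant
Tobramycin 24 mm: ≤ 29 mm ⇒ Resistant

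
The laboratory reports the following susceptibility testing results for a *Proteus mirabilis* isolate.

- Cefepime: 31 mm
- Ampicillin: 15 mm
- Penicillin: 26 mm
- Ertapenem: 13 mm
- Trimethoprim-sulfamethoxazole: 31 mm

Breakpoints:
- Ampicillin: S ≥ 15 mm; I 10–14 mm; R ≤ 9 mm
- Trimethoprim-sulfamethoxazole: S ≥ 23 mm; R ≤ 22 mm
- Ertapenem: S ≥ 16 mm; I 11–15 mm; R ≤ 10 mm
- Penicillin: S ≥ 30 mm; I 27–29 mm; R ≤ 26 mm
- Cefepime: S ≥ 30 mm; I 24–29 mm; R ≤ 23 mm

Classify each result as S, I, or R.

S, S, R, I, S

Cefepime: 31 mm is ≥ 30 mm — S
Ampicillin: 15 mm is ≥ 15 mm → susceptible
Penicillin (26 mm) ≤ 26 mm ⇒ R
Ertapenem 13 mm: in 11–15 mm → intermediate
Trimethoprim-sulfamethoxazole: 31 mm is ≥ 23 mm — S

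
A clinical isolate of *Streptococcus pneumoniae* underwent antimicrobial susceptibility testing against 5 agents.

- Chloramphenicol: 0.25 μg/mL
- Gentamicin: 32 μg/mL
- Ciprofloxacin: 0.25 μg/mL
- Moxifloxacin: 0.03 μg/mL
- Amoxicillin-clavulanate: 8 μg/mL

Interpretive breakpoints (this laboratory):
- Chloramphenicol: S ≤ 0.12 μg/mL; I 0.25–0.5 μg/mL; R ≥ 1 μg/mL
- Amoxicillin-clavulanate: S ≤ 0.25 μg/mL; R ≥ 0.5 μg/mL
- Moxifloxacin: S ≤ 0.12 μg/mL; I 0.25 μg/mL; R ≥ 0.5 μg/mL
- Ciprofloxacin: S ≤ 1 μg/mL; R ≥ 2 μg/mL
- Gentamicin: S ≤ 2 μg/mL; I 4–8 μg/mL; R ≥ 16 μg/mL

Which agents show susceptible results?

Chloramphenicol 0.25 μg/mL: in 0.25–0.5 μg/mL — I
Gentamicin 32 μg/mL: ≥ 16 μg/mL — resistant
Ciprofloxacin (0.25 μg/mL) ≤ 1 μg/mL ⇒ susceptible
Moxifloxacin: 0.03 μg/mL is ≤ 0.12 μg/mL — S
Amoxicillin-clavulanate 8 μg/mL: ≥ 0.5 μg/mL — Resistant

ciprofloxacin, moxifloxacin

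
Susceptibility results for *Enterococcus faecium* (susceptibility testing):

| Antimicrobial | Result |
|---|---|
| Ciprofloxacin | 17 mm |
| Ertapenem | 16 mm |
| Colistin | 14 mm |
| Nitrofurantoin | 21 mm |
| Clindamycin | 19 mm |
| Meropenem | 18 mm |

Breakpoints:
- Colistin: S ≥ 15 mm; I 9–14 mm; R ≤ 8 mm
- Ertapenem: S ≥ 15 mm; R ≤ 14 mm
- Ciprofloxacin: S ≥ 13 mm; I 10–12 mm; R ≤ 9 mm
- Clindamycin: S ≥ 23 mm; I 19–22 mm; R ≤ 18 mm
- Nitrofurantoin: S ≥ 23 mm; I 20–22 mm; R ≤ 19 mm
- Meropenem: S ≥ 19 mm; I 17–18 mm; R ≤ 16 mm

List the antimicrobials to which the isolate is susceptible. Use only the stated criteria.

ciprofloxacin, ertapenem

Ciprofloxacin (17 mm) ≥ 13 mm — Susceptible
Ertapenem: 16 mm is ≥ 15 mm — susceptible
Colistin (14 mm) in 9–14 mm ⇒ intermediate
Nitrofurantoin (21 mm) in 20–22 mm — I
Clindamycin: 19 mm is in 19–22 mm — intermediate
Meropenem: 18 mm is in 17–18 mm — I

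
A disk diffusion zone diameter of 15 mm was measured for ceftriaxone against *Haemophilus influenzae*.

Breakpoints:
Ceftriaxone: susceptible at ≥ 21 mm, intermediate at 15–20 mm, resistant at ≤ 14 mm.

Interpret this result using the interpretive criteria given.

Intermediate

Ceftriaxone: 15 mm is in 15–20 mm ⇒ Intermediate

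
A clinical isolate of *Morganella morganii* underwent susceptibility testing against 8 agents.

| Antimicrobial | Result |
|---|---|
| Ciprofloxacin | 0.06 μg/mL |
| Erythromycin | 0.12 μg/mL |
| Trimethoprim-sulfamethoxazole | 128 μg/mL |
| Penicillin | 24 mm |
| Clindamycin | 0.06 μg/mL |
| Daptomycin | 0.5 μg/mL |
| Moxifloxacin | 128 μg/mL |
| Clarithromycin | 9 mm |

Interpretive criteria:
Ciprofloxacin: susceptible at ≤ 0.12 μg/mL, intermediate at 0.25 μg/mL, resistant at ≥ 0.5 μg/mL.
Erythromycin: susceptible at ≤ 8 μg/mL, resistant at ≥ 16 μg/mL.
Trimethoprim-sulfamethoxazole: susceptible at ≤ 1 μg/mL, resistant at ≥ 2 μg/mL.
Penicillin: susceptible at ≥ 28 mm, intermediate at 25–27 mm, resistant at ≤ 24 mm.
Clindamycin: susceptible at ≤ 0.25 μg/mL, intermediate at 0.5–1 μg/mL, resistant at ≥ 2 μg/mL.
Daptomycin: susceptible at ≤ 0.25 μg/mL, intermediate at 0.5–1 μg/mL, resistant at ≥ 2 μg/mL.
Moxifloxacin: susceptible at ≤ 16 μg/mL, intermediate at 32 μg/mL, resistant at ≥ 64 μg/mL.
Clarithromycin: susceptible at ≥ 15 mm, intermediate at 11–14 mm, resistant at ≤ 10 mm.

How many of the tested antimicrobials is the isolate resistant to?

Ciprofloxacin 0.06 μg/mL: ≤ 0.12 μg/mL — S
Erythromycin 0.12 μg/mL: ≤ 8 μg/mL → susceptible
Trimethoprim-sulfamethoxazole: 128 μg/mL is ≥ 2 μg/mL → Resistant
Penicillin (24 mm) ≤ 24 mm ⇒ resistant
Clindamycin: 0.06 μg/mL is ≤ 0.25 μg/mL → Susceptible
Daptomycin: 0.5 μg/mL is in 0.5–1 μg/mL → Intermediate
Moxifloxacin 128 μg/mL: ≥ 64 μg/mL → Resistant
Clarithromycin (9 mm) ≤ 10 mm — R
Resistant: 4

4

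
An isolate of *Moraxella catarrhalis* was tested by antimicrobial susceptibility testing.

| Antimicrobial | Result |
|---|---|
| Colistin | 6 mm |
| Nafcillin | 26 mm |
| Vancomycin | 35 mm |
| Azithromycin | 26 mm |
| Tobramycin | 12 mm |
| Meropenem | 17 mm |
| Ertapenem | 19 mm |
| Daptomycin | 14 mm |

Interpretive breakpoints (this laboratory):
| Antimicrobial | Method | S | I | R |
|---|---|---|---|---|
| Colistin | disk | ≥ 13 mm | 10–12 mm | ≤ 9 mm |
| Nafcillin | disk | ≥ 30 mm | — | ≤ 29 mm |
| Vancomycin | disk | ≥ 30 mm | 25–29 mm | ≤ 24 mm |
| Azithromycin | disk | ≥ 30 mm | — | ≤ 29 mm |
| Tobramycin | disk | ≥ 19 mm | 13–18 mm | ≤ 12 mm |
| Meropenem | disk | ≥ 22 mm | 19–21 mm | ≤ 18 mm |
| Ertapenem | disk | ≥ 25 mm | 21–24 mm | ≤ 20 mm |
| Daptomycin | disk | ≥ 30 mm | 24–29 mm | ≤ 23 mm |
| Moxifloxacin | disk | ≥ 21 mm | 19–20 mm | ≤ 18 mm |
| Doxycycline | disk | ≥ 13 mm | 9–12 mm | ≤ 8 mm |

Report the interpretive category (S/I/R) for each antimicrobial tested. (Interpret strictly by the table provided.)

Colistin (6 mm) ≤ 9 mm — resistant
Nafcillin (26 mm) ≤ 29 mm — R
Vancomycin (35 mm) ≥ 30 mm — susceptible
Azithromycin 26 mm: ≤ 29 mm ⇒ R
Tobramycin (12 mm) ≤ 12 mm — Resistant
Meropenem: 17 mm is ≤ 18 mm → resistant
Ertapenem: 19 mm is ≤ 20 mm — Resistant
Daptomycin 14 mm: ≤ 23 mm → resistant

R, R, S, R, R, R, R, R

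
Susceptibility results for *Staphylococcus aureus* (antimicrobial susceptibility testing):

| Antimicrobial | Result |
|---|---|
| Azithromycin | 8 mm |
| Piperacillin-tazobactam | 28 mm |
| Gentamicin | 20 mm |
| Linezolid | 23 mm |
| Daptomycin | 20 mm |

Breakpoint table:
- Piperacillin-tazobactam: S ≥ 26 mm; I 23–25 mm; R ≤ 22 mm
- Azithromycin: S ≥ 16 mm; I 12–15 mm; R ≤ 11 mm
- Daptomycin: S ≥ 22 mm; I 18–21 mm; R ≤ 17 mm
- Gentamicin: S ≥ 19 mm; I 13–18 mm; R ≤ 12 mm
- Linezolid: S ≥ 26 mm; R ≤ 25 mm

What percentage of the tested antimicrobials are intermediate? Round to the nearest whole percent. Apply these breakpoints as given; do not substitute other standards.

20%

Azithromycin: 8 mm is ≤ 11 mm → Resistant
Piperacillin-tazobactam 28 mm: ≥ 26 mm ⇒ S
Gentamicin 20 mm: ≥ 19 mm — S
Linezolid: 23 mm is ≤ 25 mm — resistant
Daptomycin 20 mm: in 18–21 mm ⇒ intermediate
Intermediate: 1/5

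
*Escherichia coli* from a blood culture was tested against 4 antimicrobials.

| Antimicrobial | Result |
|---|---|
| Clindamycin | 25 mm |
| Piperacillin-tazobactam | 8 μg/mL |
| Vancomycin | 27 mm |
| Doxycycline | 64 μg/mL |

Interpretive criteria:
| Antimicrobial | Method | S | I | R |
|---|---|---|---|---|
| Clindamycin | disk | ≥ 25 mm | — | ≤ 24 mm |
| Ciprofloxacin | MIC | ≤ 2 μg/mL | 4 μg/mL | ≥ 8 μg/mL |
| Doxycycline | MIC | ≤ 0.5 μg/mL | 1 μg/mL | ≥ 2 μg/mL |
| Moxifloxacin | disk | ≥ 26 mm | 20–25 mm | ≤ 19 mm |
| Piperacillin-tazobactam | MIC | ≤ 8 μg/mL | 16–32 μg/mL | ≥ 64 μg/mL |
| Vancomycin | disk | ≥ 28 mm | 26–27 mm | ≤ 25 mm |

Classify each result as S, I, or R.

Clindamycin (25 mm) ≥ 25 mm ⇒ Susceptible
Piperacillin-tazobactam 8 μg/mL: ≤ 8 μg/mL ⇒ Susceptible
Vancomycin 27 mm: in 26–27 mm — Intermediate
Doxycycline: 64 μg/mL is ≥ 2 μg/mL — resistant

S, S, I, R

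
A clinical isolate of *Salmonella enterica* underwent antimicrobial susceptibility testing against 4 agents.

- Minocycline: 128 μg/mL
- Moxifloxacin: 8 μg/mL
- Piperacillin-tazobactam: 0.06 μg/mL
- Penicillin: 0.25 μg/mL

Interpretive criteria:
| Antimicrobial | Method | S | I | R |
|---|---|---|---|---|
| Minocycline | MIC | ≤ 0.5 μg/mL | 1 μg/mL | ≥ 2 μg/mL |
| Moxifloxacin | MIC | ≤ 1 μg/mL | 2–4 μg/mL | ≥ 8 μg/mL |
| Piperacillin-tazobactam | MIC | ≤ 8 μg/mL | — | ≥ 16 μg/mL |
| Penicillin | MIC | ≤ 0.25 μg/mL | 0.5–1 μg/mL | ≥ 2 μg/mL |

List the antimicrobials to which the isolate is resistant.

minocycline, moxifloxacin

Minocycline: 128 μg/mL is ≥ 2 μg/mL ⇒ Resistant
Moxifloxacin: 8 μg/mL is ≥ 8 μg/mL — Resistant
Piperacillin-tazobactam (0.06 μg/mL) ≤ 8 μg/mL → S
Penicillin: 0.25 μg/mL is ≤ 0.25 μg/mL → Susceptible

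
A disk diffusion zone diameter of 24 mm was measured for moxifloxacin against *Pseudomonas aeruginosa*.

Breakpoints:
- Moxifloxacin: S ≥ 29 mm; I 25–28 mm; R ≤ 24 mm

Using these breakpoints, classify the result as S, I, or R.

R

Moxifloxacin 24 mm: ≤ 24 mm — Resistant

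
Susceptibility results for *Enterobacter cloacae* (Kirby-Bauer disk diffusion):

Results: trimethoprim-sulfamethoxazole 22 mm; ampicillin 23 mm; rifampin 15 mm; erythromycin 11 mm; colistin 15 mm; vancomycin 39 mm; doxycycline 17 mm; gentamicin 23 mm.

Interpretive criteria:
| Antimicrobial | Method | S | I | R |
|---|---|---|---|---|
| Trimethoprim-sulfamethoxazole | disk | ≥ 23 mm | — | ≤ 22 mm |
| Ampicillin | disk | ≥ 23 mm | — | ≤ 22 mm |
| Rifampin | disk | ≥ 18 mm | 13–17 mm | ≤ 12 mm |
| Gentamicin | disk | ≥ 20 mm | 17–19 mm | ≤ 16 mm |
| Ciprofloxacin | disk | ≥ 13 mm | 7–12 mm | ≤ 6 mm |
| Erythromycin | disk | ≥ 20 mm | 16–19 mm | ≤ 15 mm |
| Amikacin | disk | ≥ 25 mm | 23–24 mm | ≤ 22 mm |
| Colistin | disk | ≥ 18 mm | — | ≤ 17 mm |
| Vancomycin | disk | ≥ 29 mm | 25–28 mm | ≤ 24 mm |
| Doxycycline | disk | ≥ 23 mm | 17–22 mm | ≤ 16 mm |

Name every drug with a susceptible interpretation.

Trimethoprim-sulfamethoxazole: 22 mm is ≤ 22 mm → resistant
Ampicillin: 23 mm is ≥ 23 mm → Susceptible
Rifampin: 15 mm is in 13–17 mm ⇒ I
Erythromycin: 11 mm is ≤ 15 mm → Resistant
Colistin: 15 mm is ≤ 17 mm — resistant
Vancomycin: 39 mm is ≥ 29 mm — S
Doxycycline (17 mm) in 17–22 mm → Intermediate
Gentamicin (23 mm) ≥ 20 mm → S

ampicillin, vancomycin, gentamicin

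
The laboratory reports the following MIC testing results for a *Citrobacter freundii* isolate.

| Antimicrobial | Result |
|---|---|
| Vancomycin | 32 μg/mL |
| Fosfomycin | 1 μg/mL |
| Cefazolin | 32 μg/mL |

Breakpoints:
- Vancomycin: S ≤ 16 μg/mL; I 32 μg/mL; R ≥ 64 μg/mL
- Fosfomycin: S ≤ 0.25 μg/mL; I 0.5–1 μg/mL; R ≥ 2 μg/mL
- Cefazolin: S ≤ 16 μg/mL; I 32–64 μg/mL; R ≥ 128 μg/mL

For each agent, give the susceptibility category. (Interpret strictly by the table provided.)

Vancomycin 32 μg/mL: = 32 μg/mL ⇒ Intermediate
Fosfomycin: 1 μg/mL is in 0.5–1 μg/mL — Intermediate
Cefazolin: 32 μg/mL is in 32–64 μg/mL ⇒ intermediate

I, I, I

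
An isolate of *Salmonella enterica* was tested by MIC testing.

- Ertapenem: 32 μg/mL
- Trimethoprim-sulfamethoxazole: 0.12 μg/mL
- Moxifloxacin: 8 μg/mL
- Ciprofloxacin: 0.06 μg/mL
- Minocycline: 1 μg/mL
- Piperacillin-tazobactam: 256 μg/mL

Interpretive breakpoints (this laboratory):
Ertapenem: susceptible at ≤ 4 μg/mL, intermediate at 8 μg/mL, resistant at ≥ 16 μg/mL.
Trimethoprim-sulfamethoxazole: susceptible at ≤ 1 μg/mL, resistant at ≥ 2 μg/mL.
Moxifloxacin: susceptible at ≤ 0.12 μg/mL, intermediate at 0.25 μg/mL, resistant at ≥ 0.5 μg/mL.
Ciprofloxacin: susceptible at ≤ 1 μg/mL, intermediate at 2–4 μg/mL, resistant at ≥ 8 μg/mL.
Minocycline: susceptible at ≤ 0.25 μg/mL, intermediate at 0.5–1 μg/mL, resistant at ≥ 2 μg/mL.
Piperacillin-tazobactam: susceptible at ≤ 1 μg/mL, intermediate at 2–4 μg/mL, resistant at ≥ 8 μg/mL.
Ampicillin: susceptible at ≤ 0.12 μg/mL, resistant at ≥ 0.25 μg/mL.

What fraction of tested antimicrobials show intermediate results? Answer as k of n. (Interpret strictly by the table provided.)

Ertapenem (32 μg/mL) ≥ 16 μg/mL → resistant
Trimethoprim-sulfamethoxazole 0.12 μg/mL: ≤ 1 μg/mL ⇒ Susceptible
Moxifloxacin 8 μg/mL: ≥ 0.5 μg/mL — Resistant
Ciprofloxacin 0.06 μg/mL: ≤ 1 μg/mL → Susceptible
Minocycline 1 μg/mL: in 0.5–1 μg/mL — I
Piperacillin-tazobactam: 256 μg/mL is ≥ 8 μg/mL ⇒ Resistant
Intermediate: 1/6

1 of 6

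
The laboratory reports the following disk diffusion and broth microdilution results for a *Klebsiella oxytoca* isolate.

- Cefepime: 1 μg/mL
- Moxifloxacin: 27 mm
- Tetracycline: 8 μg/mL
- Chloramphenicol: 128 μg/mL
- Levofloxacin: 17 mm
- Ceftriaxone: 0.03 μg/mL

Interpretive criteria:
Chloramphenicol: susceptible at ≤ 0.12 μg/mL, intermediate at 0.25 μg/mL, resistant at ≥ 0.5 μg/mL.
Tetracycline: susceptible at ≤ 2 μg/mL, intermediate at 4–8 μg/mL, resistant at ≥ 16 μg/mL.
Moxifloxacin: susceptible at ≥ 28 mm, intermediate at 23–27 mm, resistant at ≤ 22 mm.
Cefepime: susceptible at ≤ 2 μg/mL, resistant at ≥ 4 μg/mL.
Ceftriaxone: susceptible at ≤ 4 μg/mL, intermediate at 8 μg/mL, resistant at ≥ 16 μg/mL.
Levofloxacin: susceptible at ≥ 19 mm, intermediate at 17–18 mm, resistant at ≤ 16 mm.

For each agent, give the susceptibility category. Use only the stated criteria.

S, I, I, R, I, S

Cefepime (1 μg/mL) ≤ 2 μg/mL ⇒ Susceptible
Moxifloxacin: 27 mm is in 23–27 mm ⇒ Intermediate
Tetracycline 8 μg/mL: in 4–8 μg/mL ⇒ Intermediate
Chloramphenicol 128 μg/mL: ≥ 0.5 μg/mL ⇒ R
Levofloxacin 17 mm: in 17–18 mm — I
Ceftriaxone 0.03 μg/mL: ≤ 4 μg/mL → S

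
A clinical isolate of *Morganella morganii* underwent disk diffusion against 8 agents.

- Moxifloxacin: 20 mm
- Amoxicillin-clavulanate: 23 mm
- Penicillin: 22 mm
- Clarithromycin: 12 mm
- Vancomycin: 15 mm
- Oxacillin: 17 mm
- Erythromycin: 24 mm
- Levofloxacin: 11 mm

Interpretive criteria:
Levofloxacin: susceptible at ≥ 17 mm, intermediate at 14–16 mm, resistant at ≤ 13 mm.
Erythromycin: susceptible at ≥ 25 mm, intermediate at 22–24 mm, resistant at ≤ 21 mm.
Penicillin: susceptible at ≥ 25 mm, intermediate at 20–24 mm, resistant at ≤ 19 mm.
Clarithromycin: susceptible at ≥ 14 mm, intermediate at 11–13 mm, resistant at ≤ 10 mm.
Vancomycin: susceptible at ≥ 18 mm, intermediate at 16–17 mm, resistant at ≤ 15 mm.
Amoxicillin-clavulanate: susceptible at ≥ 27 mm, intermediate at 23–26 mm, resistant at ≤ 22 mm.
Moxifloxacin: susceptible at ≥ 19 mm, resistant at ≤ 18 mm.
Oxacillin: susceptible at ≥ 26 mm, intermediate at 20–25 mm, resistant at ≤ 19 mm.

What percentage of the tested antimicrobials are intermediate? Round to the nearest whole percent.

50%

Moxifloxacin: 20 mm is ≥ 19 mm → susceptible
Amoxicillin-clavulanate 23 mm: in 23–26 mm ⇒ intermediate
Penicillin 22 mm: in 20–24 mm ⇒ intermediate
Clarithromycin (12 mm) in 11–13 mm → Intermediate
Vancomycin (15 mm) ≤ 15 mm → resistant
Oxacillin (17 mm) ≤ 19 mm — Resistant
Erythromycin (24 mm) in 22–24 mm → I
Levofloxacin 11 mm: ≤ 13 mm ⇒ R
Intermediate: 4/8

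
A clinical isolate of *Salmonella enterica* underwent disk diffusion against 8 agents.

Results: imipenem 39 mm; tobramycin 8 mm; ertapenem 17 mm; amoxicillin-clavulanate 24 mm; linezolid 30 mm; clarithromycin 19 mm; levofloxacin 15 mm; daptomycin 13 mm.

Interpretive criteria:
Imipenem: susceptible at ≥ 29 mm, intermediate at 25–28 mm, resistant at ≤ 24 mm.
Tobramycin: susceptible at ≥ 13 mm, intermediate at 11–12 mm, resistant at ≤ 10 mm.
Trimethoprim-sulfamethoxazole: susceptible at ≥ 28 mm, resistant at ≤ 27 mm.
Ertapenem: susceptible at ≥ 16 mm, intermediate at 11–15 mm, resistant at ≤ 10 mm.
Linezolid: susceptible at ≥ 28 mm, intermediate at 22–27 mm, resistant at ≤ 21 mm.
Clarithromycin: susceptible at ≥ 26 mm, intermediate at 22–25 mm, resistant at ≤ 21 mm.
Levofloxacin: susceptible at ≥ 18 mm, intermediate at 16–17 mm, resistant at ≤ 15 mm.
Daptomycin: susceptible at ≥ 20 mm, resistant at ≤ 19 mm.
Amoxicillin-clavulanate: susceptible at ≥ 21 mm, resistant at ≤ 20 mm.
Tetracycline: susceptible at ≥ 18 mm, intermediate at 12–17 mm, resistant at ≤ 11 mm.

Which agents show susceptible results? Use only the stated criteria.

Imipenem: 39 mm is ≥ 29 mm ⇒ susceptible
Tobramycin: 8 mm is ≤ 10 mm — R
Ertapenem (17 mm) ≥ 16 mm ⇒ S
Amoxicillin-clavulanate: 24 mm is ≥ 21 mm — Susceptible
Linezolid: 30 mm is ≥ 28 mm — S
Clarithromycin: 19 mm is ≤ 21 mm ⇒ R
Levofloxacin (15 mm) ≤ 15 mm ⇒ R
Daptomycin: 13 mm is ≤ 19 mm ⇒ R

imipenem, ertapenem, amoxicillin-clavulanate, linezolid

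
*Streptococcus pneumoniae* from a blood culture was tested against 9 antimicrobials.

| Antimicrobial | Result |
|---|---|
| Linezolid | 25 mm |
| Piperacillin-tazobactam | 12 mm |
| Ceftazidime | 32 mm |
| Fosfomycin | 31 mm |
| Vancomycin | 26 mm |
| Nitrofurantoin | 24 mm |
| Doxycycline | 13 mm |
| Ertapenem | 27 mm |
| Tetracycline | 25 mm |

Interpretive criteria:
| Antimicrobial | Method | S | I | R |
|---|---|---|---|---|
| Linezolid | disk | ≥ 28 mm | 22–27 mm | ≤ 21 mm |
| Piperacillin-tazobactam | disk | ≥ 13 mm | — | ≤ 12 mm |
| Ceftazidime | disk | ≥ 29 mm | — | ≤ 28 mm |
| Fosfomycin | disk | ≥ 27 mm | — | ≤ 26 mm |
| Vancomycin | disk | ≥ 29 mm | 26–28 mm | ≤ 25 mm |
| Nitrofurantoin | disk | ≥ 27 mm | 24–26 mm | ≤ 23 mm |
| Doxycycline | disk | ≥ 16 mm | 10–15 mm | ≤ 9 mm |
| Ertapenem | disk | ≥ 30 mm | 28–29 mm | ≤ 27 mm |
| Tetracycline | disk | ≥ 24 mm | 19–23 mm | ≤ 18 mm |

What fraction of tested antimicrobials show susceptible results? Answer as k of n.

Linezolid: 25 mm is in 22–27 mm ⇒ intermediate
Piperacillin-tazobactam: 12 mm is ≤ 12 mm ⇒ R
Ceftazidime 32 mm: ≥ 29 mm ⇒ susceptible
Fosfomycin: 31 mm is ≥ 27 mm ⇒ S
Vancomycin (26 mm) in 26–28 mm — intermediate
Nitrofurantoin 24 mm: in 24–26 mm → Intermediate
Doxycycline (13 mm) in 10–15 mm ⇒ intermediate
Ertapenem (27 mm) ≤ 27 mm — Resistant
Tetracycline: 25 mm is ≥ 24 mm — Susceptible
Susceptible: 3/9

3 of 9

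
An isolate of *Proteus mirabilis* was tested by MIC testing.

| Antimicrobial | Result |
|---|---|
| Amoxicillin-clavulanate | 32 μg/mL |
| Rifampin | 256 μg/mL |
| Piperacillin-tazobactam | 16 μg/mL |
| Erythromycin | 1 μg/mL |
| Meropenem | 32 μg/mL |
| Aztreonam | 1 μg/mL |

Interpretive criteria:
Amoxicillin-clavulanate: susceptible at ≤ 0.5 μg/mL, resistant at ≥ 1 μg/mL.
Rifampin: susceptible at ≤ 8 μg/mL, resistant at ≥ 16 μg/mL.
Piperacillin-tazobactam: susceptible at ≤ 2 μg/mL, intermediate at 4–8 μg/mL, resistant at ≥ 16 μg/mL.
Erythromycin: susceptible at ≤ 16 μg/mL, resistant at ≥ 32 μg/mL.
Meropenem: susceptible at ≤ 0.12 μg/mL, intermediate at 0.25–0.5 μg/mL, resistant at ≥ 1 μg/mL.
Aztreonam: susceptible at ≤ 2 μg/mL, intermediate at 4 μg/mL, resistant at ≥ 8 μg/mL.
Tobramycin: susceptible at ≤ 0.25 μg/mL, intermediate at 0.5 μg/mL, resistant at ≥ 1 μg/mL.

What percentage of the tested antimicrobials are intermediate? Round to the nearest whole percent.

Amoxicillin-clavulanate 32 μg/mL: ≥ 1 μg/mL — resistant
Rifampin (256 μg/mL) ≥ 16 μg/mL — R
Piperacillin-tazobactam 16 μg/mL: ≥ 16 μg/mL ⇒ Resistant
Erythromycin: 1 μg/mL is ≤ 16 μg/mL ⇒ Susceptible
Meropenem (32 μg/mL) ≥ 1 μg/mL → resistant
Aztreonam: 1 μg/mL is ≤ 2 μg/mL ⇒ S
Intermediate: 0/6

0%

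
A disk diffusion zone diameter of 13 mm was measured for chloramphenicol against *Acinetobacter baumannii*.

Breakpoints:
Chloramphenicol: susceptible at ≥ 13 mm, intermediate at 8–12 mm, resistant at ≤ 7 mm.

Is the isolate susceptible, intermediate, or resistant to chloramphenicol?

Chloramphenicol 13 mm: ≥ 13 mm → susceptible

S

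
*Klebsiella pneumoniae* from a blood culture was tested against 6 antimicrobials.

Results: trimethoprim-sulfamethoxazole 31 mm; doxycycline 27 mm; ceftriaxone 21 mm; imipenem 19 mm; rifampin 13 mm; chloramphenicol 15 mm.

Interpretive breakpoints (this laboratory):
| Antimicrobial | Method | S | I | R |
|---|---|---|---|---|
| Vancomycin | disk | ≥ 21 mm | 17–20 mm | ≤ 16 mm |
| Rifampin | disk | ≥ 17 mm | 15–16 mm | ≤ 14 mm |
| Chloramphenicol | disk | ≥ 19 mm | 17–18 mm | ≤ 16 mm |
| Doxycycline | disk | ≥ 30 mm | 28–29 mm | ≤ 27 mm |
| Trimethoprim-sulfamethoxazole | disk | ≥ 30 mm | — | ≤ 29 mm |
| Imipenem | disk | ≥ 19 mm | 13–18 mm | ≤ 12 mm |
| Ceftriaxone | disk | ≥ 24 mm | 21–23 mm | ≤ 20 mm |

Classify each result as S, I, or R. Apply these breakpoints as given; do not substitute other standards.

Trimethoprim-sulfamethoxazole (31 mm) ≥ 30 mm → susceptible
Doxycycline (27 mm) ≤ 27 mm — R
Ceftriaxone (21 mm) in 21–23 mm → I
Imipenem (19 mm) ≥ 19 mm → S
Rifampin (13 mm) ≤ 14 mm — Resistant
Chloramphenicol 15 mm: ≤ 16 mm — resistant

S, R, I, S, R, R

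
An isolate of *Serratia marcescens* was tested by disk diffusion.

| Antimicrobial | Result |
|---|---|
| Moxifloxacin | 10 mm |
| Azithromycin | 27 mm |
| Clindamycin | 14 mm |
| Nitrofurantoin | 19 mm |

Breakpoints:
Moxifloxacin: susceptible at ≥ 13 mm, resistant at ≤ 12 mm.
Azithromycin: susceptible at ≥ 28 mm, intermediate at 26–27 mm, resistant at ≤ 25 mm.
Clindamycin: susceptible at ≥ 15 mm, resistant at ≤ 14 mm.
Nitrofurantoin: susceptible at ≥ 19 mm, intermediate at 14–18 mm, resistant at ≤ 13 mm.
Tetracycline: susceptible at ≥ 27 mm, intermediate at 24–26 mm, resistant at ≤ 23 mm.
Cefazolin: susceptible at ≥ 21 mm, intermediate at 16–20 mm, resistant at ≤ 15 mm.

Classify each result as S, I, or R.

R, I, R, S

Moxifloxacin (10 mm) ≤ 12 mm → Resistant
Azithromycin (27 mm) in 26–27 mm ⇒ Intermediate
Clindamycin: 14 mm is ≤ 14 mm → R
Nitrofurantoin (19 mm) ≥ 19 mm — S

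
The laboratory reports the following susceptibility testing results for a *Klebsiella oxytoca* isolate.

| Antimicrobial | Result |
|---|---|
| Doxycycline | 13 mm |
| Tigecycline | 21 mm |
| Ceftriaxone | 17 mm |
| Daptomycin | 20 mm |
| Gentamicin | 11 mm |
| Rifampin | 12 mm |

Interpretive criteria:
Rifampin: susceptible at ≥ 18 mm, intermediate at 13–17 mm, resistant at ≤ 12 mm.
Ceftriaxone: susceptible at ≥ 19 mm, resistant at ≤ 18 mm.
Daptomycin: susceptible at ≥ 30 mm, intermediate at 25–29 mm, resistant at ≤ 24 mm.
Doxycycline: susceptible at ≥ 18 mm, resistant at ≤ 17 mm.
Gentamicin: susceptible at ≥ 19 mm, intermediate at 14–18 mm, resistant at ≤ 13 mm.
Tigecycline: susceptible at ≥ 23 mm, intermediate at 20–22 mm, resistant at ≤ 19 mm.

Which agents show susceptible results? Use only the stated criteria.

Doxycycline (13 mm) ≤ 17 mm → R
Tigecycline: 21 mm is in 20–22 mm ⇒ I
Ceftriaxone: 17 mm is ≤ 18 mm — resistant
Daptomycin (20 mm) ≤ 24 mm ⇒ Resistant
Gentamicin (11 mm) ≤ 13 mm → resistant
Rifampin (12 mm) ≤ 12 mm ⇒ Resistant

none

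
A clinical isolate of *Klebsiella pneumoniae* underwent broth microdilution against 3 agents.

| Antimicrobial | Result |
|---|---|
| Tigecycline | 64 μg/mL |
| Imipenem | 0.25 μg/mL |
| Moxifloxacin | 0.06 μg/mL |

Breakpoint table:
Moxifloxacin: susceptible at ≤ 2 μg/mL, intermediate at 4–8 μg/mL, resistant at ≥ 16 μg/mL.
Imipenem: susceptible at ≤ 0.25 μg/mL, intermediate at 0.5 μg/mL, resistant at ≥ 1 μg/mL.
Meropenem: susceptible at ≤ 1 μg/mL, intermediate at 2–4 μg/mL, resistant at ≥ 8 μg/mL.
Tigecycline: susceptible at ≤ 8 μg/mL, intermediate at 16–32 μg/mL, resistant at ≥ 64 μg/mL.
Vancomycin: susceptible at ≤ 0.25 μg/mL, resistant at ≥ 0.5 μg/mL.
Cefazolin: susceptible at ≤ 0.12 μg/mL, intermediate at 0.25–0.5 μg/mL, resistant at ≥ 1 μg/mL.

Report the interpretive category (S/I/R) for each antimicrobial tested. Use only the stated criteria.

R, S, S

Tigecycline: 64 μg/mL is ≥ 64 μg/mL → resistant
Imipenem: 0.25 μg/mL is ≤ 0.25 μg/mL ⇒ S
Moxifloxacin: 0.06 μg/mL is ≤ 2 μg/mL → Susceptible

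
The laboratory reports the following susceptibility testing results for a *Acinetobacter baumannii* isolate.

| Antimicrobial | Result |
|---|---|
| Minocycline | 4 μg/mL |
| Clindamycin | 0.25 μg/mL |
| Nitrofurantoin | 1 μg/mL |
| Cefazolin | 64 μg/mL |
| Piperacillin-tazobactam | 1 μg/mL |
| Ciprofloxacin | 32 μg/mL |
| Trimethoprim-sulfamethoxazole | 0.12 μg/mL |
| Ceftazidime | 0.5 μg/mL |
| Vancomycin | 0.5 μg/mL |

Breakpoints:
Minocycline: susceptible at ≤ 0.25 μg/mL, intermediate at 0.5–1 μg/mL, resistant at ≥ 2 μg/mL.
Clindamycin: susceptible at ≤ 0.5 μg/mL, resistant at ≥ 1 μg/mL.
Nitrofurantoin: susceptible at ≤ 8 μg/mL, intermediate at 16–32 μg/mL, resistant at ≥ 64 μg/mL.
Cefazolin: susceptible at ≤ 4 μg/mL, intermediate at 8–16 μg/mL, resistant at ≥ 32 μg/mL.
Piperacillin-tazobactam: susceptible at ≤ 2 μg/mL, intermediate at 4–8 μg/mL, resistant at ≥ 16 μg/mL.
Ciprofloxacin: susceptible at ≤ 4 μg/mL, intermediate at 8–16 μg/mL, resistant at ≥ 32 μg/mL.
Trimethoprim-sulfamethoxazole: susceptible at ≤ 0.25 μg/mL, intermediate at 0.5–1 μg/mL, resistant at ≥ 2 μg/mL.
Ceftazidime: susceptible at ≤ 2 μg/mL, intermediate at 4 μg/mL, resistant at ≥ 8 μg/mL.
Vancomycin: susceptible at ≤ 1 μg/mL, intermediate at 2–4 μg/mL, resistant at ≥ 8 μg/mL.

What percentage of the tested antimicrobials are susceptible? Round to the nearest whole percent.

Minocycline 4 μg/mL: ≥ 2 μg/mL — R
Clindamycin: 0.25 μg/mL is ≤ 0.5 μg/mL ⇒ S
Nitrofurantoin: 1 μg/mL is ≤ 8 μg/mL → S
Cefazolin 64 μg/mL: ≥ 32 μg/mL — R
Piperacillin-tazobactam (1 μg/mL) ≤ 2 μg/mL ⇒ susceptible
Ciprofloxacin (32 μg/mL) ≥ 32 μg/mL — R
Trimethoprim-sulfamethoxazole: 0.12 μg/mL is ≤ 0.25 μg/mL — susceptible
Ceftazidime: 0.5 μg/mL is ≤ 2 μg/mL → susceptible
Vancomycin: 0.5 μg/mL is ≤ 1 μg/mL — susceptible
Susceptible: 6/9

67%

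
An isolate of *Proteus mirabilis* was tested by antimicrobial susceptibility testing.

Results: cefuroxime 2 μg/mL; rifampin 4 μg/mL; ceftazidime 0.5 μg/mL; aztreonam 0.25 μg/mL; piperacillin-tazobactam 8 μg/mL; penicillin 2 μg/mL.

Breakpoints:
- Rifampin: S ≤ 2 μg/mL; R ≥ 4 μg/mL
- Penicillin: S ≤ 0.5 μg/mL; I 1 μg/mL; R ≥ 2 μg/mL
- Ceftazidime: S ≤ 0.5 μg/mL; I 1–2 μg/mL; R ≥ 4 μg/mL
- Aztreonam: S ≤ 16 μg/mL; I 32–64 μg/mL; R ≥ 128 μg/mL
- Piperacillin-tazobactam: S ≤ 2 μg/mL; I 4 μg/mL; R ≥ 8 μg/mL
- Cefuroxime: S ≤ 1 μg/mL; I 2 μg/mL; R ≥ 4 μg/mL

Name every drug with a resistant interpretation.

rifampin, piperacillin-tazobactam, penicillin

Cefuroxime: 2 μg/mL is = 2 μg/mL — Intermediate
Rifampin (4 μg/mL) ≥ 4 μg/mL — R
Ceftazidime (0.5 μg/mL) ≤ 0.5 μg/mL → susceptible
Aztreonam 0.25 μg/mL: ≤ 16 μg/mL ⇒ S
Piperacillin-tazobactam: 8 μg/mL is ≥ 8 μg/mL — Resistant
Penicillin 2 μg/mL: ≥ 2 μg/mL ⇒ Resistant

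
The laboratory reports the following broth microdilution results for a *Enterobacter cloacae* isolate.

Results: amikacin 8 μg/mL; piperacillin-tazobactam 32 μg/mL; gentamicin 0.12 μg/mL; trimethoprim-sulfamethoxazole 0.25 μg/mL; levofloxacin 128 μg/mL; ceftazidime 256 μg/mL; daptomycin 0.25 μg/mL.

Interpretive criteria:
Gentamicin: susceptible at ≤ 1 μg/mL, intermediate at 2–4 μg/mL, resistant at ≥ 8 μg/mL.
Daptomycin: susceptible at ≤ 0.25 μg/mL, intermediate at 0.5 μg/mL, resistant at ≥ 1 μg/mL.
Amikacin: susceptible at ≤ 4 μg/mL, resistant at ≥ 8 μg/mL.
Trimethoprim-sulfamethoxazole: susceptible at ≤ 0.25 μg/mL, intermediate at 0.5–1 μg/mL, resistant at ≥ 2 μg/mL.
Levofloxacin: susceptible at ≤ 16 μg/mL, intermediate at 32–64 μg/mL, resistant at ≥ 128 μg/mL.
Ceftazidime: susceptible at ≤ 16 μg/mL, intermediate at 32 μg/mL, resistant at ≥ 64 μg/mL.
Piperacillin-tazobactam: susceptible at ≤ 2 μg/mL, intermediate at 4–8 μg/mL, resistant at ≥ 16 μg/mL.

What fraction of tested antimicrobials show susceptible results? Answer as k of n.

Amikacin 8 μg/mL: ≥ 8 μg/mL — Resistant
Piperacillin-tazobactam: 32 μg/mL is ≥ 16 μg/mL — resistant
Gentamicin 0.12 μg/mL: ≤ 1 μg/mL ⇒ S
Trimethoprim-sulfamethoxazole (0.25 μg/mL) ≤ 0.25 μg/mL ⇒ susceptible
Levofloxacin (128 μg/mL) ≥ 128 μg/mL ⇒ Resistant
Ceftazidime 256 μg/mL: ≥ 64 μg/mL ⇒ resistant
Daptomycin 0.25 μg/mL: ≤ 0.25 μg/mL ⇒ S
Susceptible: 3/7

3 of 7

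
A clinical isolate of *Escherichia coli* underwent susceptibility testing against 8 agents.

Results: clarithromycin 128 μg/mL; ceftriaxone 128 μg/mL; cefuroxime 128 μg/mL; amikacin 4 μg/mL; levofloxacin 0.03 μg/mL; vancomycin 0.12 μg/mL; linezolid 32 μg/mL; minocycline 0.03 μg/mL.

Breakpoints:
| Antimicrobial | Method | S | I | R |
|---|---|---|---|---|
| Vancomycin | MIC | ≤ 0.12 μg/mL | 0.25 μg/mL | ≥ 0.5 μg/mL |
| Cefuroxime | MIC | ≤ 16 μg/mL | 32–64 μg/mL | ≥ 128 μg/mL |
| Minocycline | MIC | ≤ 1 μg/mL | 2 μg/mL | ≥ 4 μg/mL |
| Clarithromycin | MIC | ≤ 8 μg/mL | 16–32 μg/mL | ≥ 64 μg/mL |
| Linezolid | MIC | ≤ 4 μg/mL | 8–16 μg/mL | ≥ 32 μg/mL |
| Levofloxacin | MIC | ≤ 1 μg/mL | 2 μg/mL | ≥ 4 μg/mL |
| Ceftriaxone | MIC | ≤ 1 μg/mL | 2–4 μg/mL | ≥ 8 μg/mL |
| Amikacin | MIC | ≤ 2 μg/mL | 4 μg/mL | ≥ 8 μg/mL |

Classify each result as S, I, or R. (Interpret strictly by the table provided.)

R, R, R, I, S, S, R, S

Clarithromycin: 128 μg/mL is ≥ 64 μg/mL — R
Ceftriaxone: 128 μg/mL is ≥ 8 μg/mL ⇒ R
Cefuroxime 128 μg/mL: ≥ 128 μg/mL ⇒ R
Amikacin (4 μg/mL) = 4 μg/mL ⇒ intermediate
Levofloxacin: 0.03 μg/mL is ≤ 1 μg/mL ⇒ susceptible
Vancomycin: 0.12 μg/mL is ≤ 0.12 μg/mL — susceptible
Linezolid: 32 μg/mL is ≥ 32 μg/mL ⇒ R
Minocycline 0.03 μg/mL: ≤ 1 μg/mL — Susceptible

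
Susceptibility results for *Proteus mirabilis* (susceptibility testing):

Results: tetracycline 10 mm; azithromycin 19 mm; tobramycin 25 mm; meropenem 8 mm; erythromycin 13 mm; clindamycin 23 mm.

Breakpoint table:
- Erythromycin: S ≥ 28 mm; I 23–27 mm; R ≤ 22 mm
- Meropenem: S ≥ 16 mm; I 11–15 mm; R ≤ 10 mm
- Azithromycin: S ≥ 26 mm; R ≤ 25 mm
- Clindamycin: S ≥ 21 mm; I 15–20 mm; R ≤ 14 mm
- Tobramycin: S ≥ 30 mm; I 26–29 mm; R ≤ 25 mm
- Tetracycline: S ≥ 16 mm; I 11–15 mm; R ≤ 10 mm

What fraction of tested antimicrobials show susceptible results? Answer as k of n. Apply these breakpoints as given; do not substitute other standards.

Tetracycline (10 mm) ≤ 10 mm → R
Azithromycin (19 mm) ≤ 25 mm — R
Tobramycin: 25 mm is ≤ 25 mm — Resistant
Meropenem (8 mm) ≤ 10 mm → Resistant
Erythromycin (13 mm) ≤ 22 mm ⇒ resistant
Clindamycin (23 mm) ≥ 21 mm ⇒ S
Susceptible: 1/6

1 of 6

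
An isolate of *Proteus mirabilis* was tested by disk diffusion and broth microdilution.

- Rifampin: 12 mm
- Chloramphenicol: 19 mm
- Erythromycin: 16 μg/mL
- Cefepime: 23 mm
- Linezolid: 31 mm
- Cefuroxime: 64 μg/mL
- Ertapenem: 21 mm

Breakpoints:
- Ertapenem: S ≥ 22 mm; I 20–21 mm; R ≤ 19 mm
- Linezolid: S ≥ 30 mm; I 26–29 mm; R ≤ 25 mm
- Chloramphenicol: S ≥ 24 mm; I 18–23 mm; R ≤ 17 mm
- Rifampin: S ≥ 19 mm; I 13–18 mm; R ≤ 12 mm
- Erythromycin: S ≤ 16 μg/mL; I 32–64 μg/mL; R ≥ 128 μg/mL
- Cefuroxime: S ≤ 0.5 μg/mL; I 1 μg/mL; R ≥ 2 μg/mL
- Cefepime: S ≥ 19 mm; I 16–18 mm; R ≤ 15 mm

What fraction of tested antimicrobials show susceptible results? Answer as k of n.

3 of 7

Rifampin (12 mm) ≤ 12 mm ⇒ R
Chloramphenicol 19 mm: in 18–23 mm ⇒ Intermediate
Erythromycin (16 μg/mL) ≤ 16 μg/mL → susceptible
Cefepime: 23 mm is ≥ 19 mm → Susceptible
Linezolid 31 mm: ≥ 30 mm → S
Cefuroxime: 64 μg/mL is ≥ 2 μg/mL ⇒ resistant
Ertapenem: 21 mm is in 20–21 mm ⇒ intermediate
Susceptible: 3/7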